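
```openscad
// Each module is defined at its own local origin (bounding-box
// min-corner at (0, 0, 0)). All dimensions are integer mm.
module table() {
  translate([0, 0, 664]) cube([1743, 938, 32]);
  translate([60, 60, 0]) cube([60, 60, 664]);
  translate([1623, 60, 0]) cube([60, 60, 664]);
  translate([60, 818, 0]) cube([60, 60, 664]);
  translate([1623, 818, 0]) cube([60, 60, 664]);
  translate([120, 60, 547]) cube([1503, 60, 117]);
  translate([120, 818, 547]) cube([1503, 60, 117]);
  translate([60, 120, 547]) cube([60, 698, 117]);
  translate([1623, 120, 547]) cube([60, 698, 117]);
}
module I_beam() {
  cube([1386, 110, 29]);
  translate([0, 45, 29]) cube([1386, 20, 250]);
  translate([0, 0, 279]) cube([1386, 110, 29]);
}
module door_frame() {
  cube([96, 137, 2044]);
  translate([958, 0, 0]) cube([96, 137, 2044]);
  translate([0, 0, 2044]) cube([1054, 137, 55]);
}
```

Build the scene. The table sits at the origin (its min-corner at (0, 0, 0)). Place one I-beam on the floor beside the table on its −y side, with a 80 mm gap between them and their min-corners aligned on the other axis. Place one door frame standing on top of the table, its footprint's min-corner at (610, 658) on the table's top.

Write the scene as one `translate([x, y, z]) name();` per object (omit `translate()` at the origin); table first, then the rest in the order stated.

table();
translate([0, -190, 0]) I_beam();
translate([610, 658, 696]) door_frame();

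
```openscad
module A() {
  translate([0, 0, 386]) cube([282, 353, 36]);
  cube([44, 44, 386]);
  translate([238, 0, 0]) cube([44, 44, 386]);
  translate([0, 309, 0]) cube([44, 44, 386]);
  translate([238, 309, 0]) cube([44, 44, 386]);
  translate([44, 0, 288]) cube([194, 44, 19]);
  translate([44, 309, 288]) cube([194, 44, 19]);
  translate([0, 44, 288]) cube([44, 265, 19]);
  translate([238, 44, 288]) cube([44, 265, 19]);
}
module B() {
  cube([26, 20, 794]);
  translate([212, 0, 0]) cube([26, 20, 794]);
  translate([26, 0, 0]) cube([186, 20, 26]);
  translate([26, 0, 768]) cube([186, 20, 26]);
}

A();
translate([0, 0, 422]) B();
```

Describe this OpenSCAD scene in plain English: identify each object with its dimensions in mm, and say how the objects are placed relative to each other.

A is a simple wooden stool: a rectangular seat 282 mm (x) by 353 mm (y), 36 mm thick, top face at z = 422 mm, on four square legs, each 44×44 mm in cross-section. The legs rest on z = 0, each flush with a corner of the seat. Four stretchers, 44 mm wide and 19 mm tall, connect adjacent legs with their undersides at z = 288 mm, each running between the inner faces of the legs it joins and aligned with the legs' outer faces on the other axis.

B is a picture frame with a 186×742 mm rectangular opening (x by z) and a uniform 26 mm border on every side. Frame depth is 20 mm along y. It is built from two vertical stiles running the full outside height and two horizontal rails spanning the gap between the stiles.

The picture frame is on top of the stool.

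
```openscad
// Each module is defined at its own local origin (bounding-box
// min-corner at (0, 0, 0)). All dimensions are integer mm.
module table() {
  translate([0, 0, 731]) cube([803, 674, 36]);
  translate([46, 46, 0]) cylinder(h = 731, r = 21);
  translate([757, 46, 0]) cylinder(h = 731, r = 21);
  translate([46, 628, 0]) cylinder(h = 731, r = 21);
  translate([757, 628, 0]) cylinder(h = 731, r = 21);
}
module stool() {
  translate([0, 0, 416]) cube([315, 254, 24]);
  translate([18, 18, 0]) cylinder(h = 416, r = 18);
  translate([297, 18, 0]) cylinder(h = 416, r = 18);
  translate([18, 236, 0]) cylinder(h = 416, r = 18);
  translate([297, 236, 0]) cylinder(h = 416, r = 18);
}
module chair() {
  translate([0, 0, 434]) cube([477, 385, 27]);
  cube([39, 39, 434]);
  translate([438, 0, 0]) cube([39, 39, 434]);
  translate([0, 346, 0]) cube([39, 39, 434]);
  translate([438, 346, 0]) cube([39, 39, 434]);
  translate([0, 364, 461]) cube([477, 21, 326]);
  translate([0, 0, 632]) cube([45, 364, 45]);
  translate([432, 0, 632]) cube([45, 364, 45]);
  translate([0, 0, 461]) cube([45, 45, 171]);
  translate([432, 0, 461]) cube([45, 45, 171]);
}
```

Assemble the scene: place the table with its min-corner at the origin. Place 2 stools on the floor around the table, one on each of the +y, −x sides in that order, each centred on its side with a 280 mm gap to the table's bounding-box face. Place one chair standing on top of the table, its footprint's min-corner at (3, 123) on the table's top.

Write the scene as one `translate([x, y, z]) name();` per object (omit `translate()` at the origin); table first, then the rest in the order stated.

table();
translate([244, 954, 0]) stool();
translate([-595, 210, 0]) stool();
translate([3, 123, 767]) chair();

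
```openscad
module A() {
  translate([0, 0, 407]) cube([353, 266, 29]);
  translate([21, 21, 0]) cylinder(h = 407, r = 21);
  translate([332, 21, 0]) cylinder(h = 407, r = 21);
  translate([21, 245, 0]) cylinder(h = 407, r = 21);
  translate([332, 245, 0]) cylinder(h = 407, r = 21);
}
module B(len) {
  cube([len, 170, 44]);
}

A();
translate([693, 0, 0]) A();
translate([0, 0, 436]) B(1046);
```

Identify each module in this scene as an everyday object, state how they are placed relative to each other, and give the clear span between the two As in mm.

A is a stool. B is a beam. A beam spans the tops of two stools. The clear span between the two stools is 340 mm.

Second stool starts at x = 693; first ends at x = 353; clear span = 693 − 353 = 340 mm.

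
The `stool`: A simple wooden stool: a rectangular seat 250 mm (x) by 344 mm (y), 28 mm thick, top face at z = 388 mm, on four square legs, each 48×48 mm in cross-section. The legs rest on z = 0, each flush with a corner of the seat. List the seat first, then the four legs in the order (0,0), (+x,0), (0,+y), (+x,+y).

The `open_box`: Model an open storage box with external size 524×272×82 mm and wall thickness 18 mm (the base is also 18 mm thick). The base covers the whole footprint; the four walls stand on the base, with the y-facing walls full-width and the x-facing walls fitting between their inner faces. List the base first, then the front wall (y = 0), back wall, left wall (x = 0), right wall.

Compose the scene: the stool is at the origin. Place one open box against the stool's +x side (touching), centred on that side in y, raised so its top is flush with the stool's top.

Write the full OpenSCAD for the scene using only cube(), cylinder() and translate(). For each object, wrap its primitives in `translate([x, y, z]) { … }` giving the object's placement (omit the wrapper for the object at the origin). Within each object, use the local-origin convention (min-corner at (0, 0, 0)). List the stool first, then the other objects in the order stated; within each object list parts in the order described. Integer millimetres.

translate([0, 0, 360]) cube([250, 344, 28]);
cube([48, 48, 360]);
translate([202, 0, 0]) cube([48, 48, 360]);
translate([0, 296, 0]) cube([48, 48, 360]);
translate([202, 296, 0]) cube([48, 48, 360]);
translate([250, 36, 306]) {
  cube([524, 272, 18]);
  translate([0, 0, 18]) cube([524, 18, 64]);
  translate([0, 254, 18]) cube([524, 18, 64]);
  translate([0, 18, 18]) cube([18, 236, 64]);
  translate([506, 18, 18]) cube([18, 236, 64]);
}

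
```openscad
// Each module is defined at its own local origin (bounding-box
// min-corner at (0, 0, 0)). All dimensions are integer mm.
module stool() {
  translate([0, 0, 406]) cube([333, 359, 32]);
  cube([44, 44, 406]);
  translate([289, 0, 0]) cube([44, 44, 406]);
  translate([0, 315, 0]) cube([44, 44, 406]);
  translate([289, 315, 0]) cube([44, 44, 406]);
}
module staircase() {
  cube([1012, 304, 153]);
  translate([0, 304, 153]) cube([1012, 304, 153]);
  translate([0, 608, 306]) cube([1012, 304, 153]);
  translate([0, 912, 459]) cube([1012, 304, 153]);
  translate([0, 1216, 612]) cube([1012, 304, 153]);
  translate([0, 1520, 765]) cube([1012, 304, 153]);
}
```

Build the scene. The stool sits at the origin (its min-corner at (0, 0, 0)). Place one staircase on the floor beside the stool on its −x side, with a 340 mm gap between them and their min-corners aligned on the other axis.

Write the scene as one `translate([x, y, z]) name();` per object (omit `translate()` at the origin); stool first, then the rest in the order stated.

stool();
translate([-1352, 0, 0]) staircase();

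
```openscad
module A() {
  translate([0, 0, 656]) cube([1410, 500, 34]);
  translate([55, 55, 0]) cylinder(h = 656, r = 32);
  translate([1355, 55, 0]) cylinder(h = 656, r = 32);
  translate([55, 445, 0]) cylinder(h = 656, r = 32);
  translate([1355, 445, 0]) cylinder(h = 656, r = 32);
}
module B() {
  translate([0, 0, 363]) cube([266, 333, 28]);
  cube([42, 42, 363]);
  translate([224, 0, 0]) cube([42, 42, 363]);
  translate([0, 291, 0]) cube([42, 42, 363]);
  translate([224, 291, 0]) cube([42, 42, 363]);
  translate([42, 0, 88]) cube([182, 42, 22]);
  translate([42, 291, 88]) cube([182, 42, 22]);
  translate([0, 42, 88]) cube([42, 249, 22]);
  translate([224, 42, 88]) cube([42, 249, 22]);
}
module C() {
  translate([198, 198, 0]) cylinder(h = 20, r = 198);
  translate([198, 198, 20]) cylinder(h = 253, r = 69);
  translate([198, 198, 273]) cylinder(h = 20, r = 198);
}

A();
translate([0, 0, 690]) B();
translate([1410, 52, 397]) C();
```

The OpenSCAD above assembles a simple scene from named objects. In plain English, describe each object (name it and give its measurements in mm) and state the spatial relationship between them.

A is a table: top 1410 mm (x) × 500 mm (y), 34 mm thick, upper face at z = 690 mm, on four round legs of 64 mm diameter, each leg's bounding box inset 23 mm from the nearest pair of top edges, running from z = 0 to the bottom of the top.

B is a four-legged stool. The seat is a 266×333×28 mm slab whose top surface is at z = 391 mm; four square legs, each 42×42 mm in cross-section, run from the floor (z = 0) to the underside of the seat, each flush with a corner of the seat. Four stretchers, 42 mm wide and 22 mm tall, connect adjacent legs with their undersides at z = 88 mm, each running between the inner faces of the legs it joins and aligned with the legs' outer faces on the other axis.

C is a spool: two coaxial disc flanges of radius 198 mm and thickness 20 mm, joined by a core cylinder of radius 69 mm and height 253 mm. The lower flange rests on z = 0 and the three cylinders share a vertical axis.

The stool is on top of the table. The spool is beside the table with their tops flush at z = 690.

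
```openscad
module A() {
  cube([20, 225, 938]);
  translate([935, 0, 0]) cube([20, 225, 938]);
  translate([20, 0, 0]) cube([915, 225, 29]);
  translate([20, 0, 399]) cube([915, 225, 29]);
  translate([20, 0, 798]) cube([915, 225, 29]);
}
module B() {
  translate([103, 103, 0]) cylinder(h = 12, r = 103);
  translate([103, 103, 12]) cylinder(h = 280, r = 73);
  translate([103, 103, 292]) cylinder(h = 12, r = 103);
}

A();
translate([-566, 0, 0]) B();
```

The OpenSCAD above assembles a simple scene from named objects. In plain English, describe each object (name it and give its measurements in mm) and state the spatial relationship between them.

A is an open bookshelf. Two side panels, each 20 mm thick, 225 mm deep and 938 mm tall, stand 955 mm apart (outside-to-outside). Between them sit 3 shelves, each 29 mm thick and 225 mm deep, spanning the full gap between the sides. The bottom shelf rests on the floor (its underside at z = 0) and the clear gap between one shelf's top and the next shelf's underside is 370 mm.

B is a spool: two coaxial disc flanges of radius 103 mm and thickness 12 mm, joined by a core cylinder of radius 73 mm and height 280 mm. The lower flange rests on z = 0 and the three cylinders share a vertical axis.

The spool is on the floor beside the bookshelf on its −x side.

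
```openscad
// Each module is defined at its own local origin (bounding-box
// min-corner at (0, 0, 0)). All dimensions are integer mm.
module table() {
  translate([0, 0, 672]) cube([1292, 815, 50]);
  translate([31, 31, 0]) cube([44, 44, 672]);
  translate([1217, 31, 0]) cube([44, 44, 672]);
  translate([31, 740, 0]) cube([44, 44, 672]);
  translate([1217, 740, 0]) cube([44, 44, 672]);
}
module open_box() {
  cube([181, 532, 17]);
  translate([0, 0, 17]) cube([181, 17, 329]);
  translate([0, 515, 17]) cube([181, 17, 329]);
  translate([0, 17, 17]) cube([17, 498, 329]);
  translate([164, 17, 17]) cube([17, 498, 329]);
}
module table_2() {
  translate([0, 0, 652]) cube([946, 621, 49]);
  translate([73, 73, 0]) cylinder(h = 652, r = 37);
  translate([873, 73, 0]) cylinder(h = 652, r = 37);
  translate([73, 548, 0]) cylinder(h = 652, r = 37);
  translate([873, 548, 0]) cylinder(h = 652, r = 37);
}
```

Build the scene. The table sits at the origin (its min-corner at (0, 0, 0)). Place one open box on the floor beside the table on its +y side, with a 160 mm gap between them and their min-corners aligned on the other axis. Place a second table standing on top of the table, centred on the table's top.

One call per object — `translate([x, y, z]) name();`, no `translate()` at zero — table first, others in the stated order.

table();
translate([0, 975, 0]) open_box();
translate([173, 97, 722]) table_2();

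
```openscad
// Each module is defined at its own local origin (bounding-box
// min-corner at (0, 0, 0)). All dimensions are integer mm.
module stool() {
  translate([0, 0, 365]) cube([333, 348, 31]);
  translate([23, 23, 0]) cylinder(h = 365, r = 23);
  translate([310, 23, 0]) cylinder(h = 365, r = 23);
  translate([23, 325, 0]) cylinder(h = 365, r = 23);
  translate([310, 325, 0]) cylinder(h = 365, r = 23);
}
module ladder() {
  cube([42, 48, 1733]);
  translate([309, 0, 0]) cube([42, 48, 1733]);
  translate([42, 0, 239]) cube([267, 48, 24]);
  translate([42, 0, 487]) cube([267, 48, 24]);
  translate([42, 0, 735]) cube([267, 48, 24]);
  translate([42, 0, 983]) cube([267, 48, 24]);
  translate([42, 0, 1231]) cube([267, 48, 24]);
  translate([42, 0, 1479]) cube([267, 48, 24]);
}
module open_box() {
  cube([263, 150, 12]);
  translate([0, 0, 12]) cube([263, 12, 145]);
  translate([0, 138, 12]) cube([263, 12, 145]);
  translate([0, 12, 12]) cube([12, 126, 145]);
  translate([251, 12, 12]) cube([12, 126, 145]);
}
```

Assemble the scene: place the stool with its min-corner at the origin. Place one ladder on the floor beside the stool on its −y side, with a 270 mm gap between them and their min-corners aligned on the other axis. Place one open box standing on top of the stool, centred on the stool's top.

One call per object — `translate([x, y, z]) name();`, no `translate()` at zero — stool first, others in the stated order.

stool();
translate([0, -318, 0]) ladder();
translate([35, 99, 396]) open_box();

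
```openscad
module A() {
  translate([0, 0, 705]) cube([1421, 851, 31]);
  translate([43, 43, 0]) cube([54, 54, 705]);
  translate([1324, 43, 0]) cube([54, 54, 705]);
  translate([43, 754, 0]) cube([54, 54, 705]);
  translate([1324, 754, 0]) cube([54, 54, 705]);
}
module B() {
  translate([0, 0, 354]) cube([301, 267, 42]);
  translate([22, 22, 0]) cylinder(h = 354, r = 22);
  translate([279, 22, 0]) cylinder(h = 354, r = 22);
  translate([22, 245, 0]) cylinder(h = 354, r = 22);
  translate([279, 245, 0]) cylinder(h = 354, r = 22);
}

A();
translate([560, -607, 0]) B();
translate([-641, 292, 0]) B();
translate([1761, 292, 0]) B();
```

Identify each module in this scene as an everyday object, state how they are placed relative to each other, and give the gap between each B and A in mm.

Each stool's nearest face is 340 mm from the table's bounding box.

A is a table. B is a stool. Three stools sit around the table at the −y, −x, +x sides. The gap between each stool and the table is 340 mm.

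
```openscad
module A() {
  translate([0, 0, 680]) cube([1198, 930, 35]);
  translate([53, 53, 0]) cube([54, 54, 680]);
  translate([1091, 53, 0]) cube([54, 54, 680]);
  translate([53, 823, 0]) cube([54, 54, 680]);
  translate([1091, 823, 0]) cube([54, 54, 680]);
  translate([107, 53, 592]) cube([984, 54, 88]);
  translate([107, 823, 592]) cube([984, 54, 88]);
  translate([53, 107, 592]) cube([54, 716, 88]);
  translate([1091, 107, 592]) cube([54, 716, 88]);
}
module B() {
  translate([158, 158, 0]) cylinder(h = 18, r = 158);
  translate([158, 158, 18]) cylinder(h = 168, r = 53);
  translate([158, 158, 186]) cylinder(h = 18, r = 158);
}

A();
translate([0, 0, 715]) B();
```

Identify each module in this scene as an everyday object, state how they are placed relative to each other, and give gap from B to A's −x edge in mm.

A is a table. B is a spool. The spool is on top of the table. The gap from the spool to the table's −x edge is 0 mm.

The spool's min-x is at 0; the table's min-x is 0; gap = 0 mm.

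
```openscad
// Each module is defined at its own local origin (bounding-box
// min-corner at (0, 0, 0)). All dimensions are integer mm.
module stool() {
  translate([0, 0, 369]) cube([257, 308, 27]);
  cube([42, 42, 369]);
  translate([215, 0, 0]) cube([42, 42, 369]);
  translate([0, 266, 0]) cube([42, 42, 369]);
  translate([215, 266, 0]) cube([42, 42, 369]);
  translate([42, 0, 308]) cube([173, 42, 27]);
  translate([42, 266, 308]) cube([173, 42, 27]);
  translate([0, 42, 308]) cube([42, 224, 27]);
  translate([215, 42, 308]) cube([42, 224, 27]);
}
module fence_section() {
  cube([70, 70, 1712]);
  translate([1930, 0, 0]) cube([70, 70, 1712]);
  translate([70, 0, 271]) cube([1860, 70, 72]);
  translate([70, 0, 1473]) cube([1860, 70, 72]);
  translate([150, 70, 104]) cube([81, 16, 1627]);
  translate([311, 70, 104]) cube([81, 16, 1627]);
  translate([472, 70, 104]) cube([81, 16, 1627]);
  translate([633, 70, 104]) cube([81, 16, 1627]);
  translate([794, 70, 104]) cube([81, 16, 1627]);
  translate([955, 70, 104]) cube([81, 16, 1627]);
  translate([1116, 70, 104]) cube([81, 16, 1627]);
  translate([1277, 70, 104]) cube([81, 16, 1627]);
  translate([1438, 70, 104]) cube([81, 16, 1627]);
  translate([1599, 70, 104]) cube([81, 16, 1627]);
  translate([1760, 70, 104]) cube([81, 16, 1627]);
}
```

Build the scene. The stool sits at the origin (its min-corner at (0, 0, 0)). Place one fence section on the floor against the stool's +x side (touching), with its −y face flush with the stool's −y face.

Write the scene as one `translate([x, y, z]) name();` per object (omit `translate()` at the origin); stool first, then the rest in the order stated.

stool();
translate([257, 0, 0]) fence_section();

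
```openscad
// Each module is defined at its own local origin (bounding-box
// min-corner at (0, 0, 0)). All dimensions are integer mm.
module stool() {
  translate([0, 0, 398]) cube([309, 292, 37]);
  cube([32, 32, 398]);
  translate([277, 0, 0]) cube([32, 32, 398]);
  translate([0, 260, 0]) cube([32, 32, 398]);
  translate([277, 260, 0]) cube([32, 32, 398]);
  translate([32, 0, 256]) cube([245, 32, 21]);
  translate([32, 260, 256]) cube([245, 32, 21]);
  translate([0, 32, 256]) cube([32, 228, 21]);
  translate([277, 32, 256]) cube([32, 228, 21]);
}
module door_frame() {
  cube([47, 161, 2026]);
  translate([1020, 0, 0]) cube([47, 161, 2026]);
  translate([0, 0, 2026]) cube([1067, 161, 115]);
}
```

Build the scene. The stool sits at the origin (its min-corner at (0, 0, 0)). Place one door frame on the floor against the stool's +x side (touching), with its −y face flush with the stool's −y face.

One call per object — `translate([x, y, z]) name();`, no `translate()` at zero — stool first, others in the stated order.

stool();
translate([309, 0, 0]) door_frame();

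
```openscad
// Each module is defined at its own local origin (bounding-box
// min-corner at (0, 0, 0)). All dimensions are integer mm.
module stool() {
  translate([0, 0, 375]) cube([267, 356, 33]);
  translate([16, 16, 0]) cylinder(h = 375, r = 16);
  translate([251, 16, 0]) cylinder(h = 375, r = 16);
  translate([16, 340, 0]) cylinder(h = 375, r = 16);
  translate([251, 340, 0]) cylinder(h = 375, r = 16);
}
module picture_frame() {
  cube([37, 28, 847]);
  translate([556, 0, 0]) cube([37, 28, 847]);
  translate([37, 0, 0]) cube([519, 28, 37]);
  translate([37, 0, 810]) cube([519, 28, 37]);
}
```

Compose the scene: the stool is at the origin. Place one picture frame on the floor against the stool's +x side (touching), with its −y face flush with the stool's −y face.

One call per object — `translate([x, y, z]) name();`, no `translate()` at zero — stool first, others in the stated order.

stool();
translate([267, 0, 0]) picture_frame();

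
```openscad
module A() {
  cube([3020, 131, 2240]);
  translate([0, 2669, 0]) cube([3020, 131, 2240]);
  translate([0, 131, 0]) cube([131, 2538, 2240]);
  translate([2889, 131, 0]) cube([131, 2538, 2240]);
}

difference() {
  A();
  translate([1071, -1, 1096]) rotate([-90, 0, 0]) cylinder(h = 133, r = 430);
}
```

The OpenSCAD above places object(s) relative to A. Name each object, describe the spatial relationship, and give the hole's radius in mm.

The subtracted cylinder has r = 430 mm.

A is a house frame. The house frame has a circular hole through its front wall. The hole's radius is 430 mm.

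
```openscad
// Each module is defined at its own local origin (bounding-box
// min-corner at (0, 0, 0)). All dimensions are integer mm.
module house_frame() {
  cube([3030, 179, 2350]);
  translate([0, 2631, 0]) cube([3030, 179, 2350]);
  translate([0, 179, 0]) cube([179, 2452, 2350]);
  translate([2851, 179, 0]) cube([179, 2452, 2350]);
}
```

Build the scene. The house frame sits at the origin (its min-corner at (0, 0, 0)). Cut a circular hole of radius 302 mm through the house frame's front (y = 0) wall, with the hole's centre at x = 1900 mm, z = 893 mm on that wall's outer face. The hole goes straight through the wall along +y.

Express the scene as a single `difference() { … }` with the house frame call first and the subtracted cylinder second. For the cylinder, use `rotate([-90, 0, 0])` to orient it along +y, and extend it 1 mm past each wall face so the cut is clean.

difference() {
  house_frame();
  translate([1900, -1, 893]) rotate([-90, 0, 0]) cylinder(h = 181, r = 302);
}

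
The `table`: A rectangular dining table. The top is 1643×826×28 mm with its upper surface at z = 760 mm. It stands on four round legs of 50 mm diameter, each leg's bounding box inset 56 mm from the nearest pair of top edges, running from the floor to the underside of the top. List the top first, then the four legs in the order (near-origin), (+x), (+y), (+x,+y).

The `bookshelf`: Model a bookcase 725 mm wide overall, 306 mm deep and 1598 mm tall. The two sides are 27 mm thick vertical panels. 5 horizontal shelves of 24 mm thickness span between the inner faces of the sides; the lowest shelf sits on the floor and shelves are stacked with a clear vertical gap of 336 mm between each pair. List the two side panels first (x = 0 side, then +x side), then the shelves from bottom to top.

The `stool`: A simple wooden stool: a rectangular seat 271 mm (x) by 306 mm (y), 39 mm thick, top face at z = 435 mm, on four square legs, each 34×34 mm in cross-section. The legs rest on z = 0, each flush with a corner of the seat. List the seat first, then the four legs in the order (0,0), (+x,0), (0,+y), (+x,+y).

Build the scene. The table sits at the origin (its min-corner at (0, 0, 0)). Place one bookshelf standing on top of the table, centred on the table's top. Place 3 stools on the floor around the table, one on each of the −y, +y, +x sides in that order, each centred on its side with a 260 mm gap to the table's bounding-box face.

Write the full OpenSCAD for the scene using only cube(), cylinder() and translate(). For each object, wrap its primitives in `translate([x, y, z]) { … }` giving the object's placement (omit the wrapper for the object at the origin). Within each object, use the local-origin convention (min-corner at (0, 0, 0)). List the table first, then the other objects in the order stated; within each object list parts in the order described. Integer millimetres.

translate([0, 0, 732]) cube([1643, 826, 28]);
translate([81, 81, 0]) cylinder(h = 732, r = 25);
translate([1562, 81, 0]) cylinder(h = 732, r = 25);
translate([81, 745, 0]) cylinder(h = 732, r = 25);
translate([1562, 745, 0]) cylinder(h = 732, r = 25);
translate([459, 260, 760]) {
  cube([27, 306, 1598]);
  translate([698, 0, 0]) cube([27, 306, 1598]);
  translate([27, 0, 0]) cube([671, 306, 24]);
  translate([27, 0, 360]) cube([671, 306, 24]);
  translate([27, 0, 720]) cube([671, 306, 24]);
  translate([27, 0, 1080]) cube([671, 306, 24]);
  translate([27, 0, 1440]) cube([671, 306, 24]);
}
translate([686, -566, 0]) {
  translate([0, 0, 396]) cube([271, 306, 39]);
  cube([34, 34, 396]);
  translate([237, 0, 0]) cube([34, 34, 396]);
  translate([0, 272, 0]) cube([34, 34, 396]);
  translate([237, 272, 0]) cube([34, 34, 396]);
}
translate([686, 1086, 0]) {
  translate([0, 0, 396]) cube([271, 306, 39]);
  cube([34, 34, 396]);
  translate([237, 0, 0]) cube([34, 34, 396]);
  translate([0, 272, 0]) cube([34, 34, 396]);
  translate([237, 272, 0]) cube([34, 34, 396]);
}
translate([1903, 260, 0]) {
  translate([0, 0, 396]) cube([271, 306, 39]);
  cube([34, 34, 396]);
  translate([237, 0, 0]) cube([34, 34, 396]);
  translate([0, 272, 0]) cube([34, 34, 396]);
  translate([237, 272, 0]) cube([34, 34, 396]);
}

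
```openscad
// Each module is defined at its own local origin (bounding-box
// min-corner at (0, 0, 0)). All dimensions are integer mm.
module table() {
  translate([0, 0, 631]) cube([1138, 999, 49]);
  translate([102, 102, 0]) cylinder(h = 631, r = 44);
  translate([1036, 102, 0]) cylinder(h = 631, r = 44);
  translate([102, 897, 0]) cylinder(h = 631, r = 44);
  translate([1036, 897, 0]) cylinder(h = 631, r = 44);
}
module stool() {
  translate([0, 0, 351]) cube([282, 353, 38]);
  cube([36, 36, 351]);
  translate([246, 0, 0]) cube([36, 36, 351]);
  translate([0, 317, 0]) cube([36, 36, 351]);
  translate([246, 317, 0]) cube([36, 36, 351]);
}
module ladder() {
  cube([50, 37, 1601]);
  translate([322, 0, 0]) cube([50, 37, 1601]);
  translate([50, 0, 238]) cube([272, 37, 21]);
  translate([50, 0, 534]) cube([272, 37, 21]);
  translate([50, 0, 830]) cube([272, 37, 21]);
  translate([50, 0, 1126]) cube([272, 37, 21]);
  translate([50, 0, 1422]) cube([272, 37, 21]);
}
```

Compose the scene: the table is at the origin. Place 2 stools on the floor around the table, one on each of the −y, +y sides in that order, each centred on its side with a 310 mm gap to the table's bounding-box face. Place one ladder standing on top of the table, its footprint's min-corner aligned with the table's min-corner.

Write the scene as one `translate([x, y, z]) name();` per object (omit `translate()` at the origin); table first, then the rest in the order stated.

table();
translate([428, -663, 0]) stool();
translate([428, 1309, 0]) stool();
translate([0, 0, 680]) ladder();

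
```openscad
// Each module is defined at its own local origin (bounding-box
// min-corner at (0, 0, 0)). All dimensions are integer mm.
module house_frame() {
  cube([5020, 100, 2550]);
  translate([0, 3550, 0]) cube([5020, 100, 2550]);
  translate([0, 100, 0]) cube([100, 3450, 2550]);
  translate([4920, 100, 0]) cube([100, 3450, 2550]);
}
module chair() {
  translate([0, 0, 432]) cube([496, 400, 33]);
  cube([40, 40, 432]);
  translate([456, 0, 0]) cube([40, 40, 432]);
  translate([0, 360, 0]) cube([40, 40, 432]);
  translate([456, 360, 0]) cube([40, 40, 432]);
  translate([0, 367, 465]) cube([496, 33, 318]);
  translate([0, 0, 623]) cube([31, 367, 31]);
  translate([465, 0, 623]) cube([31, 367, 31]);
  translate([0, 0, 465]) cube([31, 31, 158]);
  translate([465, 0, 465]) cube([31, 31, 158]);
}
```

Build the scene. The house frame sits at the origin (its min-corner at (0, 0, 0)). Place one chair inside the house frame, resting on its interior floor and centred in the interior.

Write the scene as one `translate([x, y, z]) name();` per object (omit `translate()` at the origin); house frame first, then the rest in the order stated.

house_frame();
translate([2262, 1625, 0]) chair();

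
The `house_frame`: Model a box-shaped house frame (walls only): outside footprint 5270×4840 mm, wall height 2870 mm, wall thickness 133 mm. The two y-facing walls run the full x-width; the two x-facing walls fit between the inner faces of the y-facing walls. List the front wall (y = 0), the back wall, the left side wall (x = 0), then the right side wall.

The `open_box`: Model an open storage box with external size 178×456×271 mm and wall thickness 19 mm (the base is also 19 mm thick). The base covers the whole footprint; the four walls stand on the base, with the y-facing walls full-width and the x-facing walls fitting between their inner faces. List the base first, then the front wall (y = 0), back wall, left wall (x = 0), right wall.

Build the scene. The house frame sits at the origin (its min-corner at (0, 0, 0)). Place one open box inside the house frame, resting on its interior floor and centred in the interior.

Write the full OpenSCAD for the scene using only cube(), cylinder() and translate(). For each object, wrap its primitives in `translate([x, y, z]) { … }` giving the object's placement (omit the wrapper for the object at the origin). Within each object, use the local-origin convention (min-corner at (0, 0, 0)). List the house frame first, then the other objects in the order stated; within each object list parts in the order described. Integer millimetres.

cube([5270, 133, 2870]);
translate([0, 4707, 0]) cube([5270, 133, 2870]);
translate([0, 133, 0]) cube([133, 4574, 2870]);
translate([5137, 133, 0]) cube([133, 4574, 2870]);
translate([2546, 2192, 0]) {
  cube([178, 456, 19]);
  translate([0, 0, 19]) cube([178, 19, 252]);
  translate([0, 437, 19]) cube([178, 19, 252]);
  translate([0, 19, 19]) cube([19, 418, 252]);
  translate([159, 19, 19]) cube([19, 418, 252]);
}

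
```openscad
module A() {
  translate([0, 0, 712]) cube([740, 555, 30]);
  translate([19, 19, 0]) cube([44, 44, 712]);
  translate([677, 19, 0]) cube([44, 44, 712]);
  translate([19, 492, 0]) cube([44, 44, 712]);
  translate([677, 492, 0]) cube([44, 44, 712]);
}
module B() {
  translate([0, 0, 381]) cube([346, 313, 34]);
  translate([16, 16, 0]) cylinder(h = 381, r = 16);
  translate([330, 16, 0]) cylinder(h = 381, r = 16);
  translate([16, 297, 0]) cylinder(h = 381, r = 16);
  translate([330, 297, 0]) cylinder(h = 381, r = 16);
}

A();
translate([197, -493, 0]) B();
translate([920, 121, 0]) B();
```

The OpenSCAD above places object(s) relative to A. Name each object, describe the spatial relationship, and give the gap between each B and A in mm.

Each stool's nearest face is 180 mm from the table's bounding box.

A is a table. B is a stool. Two stools sit around the table at the −y, +x sides. The gap between each stool and the table is 180 mm.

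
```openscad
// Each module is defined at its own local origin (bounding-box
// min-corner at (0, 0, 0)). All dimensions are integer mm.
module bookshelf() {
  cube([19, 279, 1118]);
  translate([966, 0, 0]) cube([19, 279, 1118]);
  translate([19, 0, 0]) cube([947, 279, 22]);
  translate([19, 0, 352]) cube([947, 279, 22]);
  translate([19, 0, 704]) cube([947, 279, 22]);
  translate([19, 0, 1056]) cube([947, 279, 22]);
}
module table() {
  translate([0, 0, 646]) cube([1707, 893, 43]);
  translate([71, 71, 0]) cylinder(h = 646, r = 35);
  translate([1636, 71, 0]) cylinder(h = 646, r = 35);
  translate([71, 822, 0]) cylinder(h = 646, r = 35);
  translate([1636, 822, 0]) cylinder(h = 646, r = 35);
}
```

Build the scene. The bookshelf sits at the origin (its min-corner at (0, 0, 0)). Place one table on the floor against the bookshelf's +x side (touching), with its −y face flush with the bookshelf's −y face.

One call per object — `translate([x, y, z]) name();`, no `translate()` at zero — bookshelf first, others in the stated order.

bookshelf();
translate([985, 0, 0]) table();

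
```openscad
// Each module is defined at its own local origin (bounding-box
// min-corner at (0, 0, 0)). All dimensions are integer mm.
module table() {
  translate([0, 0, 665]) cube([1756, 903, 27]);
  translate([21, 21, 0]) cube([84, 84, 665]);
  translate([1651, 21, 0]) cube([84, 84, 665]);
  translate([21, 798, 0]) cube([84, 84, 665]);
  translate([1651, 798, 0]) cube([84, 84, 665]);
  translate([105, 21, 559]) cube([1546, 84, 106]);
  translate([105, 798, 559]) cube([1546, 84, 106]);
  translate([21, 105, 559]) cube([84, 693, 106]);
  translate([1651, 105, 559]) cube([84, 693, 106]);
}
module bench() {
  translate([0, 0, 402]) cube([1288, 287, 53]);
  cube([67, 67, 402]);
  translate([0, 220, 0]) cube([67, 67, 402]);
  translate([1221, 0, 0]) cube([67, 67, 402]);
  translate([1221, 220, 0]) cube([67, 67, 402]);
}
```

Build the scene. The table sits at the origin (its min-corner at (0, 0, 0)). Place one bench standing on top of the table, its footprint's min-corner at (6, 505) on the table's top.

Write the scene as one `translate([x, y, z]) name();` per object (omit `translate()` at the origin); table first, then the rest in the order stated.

table();
translate([6, 505, 692]) bench();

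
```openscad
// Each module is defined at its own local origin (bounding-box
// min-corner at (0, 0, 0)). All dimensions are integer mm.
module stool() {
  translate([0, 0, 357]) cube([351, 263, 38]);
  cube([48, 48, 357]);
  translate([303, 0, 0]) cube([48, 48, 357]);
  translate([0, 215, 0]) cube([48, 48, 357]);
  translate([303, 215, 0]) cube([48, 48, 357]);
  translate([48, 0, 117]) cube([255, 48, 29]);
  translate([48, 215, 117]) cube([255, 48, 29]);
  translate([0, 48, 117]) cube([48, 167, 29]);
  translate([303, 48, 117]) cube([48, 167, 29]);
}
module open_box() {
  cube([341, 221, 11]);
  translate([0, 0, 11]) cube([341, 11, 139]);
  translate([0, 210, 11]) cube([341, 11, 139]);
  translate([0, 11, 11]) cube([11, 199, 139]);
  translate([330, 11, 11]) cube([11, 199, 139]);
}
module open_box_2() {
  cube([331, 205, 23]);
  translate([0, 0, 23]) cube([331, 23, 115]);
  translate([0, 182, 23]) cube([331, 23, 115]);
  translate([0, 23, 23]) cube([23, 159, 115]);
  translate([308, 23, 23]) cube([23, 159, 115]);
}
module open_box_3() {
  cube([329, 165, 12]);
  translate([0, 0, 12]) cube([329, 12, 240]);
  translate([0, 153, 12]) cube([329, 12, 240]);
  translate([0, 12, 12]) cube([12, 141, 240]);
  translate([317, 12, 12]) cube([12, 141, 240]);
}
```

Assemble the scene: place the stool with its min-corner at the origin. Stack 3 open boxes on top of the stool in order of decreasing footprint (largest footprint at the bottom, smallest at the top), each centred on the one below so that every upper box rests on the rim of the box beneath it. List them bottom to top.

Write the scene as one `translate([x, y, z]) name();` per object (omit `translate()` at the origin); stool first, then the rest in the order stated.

stool();
translate([5, 21, 395]) open_box();
translate([10, 29, 545]) open_box_2();
translate([11, 49, 683]) open_box_3();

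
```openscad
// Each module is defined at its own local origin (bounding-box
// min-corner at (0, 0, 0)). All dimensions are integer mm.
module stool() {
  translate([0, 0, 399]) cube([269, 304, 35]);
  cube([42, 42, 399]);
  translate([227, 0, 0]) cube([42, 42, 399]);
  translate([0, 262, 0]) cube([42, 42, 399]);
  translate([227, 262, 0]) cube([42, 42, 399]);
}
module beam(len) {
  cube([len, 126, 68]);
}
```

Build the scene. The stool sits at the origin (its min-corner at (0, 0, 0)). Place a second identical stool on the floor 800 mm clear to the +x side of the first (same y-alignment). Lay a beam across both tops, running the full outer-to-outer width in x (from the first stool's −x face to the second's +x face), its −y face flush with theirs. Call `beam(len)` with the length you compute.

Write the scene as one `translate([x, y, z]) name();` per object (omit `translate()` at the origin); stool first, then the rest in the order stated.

stool();
translate([1069, 0, 0]) stool();
translate([0, 0, 434]) beam(1338);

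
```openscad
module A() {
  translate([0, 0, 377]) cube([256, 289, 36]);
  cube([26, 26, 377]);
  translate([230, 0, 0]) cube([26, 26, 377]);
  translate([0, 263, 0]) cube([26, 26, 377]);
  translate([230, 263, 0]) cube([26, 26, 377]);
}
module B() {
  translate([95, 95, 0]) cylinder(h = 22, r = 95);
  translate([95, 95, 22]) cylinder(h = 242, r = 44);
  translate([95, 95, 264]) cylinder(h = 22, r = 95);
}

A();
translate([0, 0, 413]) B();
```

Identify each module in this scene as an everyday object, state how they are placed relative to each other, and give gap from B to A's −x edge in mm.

A is a stool. B is a spool. The spool is on top of the stool. The gap from the spool to the stool's −x edge is 0 mm.

The spool's min-x is at 0; the stool's min-x is 0; gap = 0 mm.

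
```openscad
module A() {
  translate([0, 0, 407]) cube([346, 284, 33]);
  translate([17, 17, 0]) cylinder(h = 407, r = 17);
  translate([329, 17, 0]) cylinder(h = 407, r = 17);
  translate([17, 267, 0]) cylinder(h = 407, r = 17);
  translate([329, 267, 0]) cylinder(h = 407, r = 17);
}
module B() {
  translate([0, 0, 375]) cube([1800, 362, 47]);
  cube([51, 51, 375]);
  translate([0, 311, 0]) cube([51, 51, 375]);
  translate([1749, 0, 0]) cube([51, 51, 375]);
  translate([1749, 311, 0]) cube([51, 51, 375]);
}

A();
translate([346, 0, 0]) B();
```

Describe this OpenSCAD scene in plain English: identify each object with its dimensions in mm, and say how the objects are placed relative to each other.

A is a four-legged stool. The seat is 346×284 mm, 33 mm thick, top at z = 440 mm. It stands on four round legs, each 34 mm in diameter, from z = 0 to the seat underside, each leg's axis is inset half a diameter from the nearest pair of seat edges (so the leg's bounding box is flush with the corner).

B is a bench: a 1800×362 mm seat slab, 47 mm thick, top at z = 422 mm, on four 51×51 mm square legs flush with the seat corners and standing on z = 0.

The bench is against the stool's +x side, with their −y faces flush.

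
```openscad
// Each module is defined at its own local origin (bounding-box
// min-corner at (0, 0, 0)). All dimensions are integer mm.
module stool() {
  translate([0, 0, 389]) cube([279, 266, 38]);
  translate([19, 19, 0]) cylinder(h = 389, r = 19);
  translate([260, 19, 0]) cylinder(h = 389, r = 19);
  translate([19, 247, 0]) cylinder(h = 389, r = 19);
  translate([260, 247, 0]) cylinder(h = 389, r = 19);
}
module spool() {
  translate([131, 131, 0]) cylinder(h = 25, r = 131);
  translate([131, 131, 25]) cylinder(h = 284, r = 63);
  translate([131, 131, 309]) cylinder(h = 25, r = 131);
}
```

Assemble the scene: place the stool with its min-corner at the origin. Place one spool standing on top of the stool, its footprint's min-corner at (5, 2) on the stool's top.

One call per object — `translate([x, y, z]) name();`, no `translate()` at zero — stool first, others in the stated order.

stool();
translate([5, 2, 427]) spool();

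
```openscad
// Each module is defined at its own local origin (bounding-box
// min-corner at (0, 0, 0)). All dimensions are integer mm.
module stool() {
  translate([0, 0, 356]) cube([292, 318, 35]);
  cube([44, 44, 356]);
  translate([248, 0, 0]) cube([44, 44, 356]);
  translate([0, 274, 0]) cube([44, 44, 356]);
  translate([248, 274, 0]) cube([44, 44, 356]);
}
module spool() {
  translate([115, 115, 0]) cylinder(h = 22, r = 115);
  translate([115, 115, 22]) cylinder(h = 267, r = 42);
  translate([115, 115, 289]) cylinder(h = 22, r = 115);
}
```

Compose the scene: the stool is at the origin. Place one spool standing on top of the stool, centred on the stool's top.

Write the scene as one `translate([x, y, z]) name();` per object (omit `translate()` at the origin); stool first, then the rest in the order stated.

stool();
translate([31, 44, 391]) spool();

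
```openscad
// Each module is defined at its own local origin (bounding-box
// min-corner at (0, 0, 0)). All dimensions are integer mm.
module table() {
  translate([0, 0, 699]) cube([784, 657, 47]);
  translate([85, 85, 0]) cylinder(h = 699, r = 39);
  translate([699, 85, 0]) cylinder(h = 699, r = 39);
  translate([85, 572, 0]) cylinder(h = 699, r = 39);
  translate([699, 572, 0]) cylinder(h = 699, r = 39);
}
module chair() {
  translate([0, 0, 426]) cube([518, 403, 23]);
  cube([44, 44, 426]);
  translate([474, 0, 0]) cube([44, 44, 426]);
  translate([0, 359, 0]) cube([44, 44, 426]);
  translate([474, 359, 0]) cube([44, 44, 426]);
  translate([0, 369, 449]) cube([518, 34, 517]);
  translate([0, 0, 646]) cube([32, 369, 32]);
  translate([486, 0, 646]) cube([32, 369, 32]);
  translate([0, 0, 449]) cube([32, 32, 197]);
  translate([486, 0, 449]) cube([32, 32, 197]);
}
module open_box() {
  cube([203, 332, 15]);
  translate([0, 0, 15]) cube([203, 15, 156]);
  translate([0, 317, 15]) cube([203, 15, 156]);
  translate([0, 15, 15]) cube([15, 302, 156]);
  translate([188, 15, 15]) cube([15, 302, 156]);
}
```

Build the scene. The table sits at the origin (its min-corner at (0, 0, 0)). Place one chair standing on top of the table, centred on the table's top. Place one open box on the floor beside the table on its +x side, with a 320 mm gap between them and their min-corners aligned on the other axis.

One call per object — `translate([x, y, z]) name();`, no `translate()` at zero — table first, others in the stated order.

table();
translate([133, 127, 746]) chair();
translate([1104, 0, 0]) open_box();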